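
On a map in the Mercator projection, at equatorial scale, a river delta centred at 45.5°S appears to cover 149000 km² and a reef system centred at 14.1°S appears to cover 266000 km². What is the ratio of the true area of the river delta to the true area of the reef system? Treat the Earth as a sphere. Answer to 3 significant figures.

Mercator's areal exaggeration is sec²φ; hence true area = (apparent area) · cos²φ.
True area of river delta: 149000 × cos²(45.5°) = 149000 × 0.4913 = 73200 km².
True area of reef system: 266000 × cos²(14.1°) = 266000 × 0.9407 = 250200 km².
Ratio = 73200 / 250200 ≈ 0.293.

0.293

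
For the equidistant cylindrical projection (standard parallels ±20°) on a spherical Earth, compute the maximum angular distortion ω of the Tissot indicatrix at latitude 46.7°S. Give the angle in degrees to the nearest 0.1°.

The equidistant cylindrical projection with φ₀ = 20° has h = 1 (meridians true) and k = cos φ₀ / cos φ along parallels.
At 46.7°: h = 1.000, k = 1.370; principal scales a = 1.370, b = 1.000.
sin(ω/2) = (a − b)/(a + b) = 0.3702/2.370 = 0.1562, so ω = 2 arcsin(0.1562) ≈ 18.0°.

18.0°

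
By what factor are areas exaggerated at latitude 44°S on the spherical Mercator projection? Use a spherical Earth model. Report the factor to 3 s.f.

1.93

For Mercator, h = k = sec φ (a conformal cylindrical projection has a single point scale, 1/cos φ).
Areal scale = k² = sec²φ = 1/cos²(44°) = 1/0.7193² = 1.933.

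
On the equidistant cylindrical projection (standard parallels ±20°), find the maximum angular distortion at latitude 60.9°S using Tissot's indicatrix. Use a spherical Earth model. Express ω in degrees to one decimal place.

37.1°

In the equirectangular projection with standard parallel φ₀ = 20° (x = Rλ cos φ₀, y = Rφ), meridians are true-scale (h = 1) and the parallel scale is k = cos φ₀ / cos φ.
At 60.9°: h = 1.000, k = 1.932; principal scales a = 1.932, b = 1.000.
sin(ω/2) = (a − b)/(a + b) = 0.9322/2.932 = 0.3179, so ω = 2 arcsin(0.3179) ≈ 37.1°.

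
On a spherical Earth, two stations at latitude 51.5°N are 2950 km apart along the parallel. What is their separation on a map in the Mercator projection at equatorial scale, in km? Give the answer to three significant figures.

4740 km

For Mercator, h = k = sec φ (a conformal cylindrical projection has a single point scale, 1/cos φ).
Along the parallel, k = sec 51.5° = 1/0.6225 = 1.606.
Map distance = 2950 × 1.606 ≈ 4740 km.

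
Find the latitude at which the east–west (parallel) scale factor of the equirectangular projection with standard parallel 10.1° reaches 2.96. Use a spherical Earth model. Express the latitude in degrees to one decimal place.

The equidistant cylindrical projection with φ₀ = 10.1° has h = 1 (meridians true) and k = cos φ₀ / cos φ along parallels.
k = cos φ₀ / cos φ = 2.96  ⇒  cos φ = cos 10.1° / 2.96 = 0.3326.
φ = arccos(0.3326) ≈ 70.6°.

70.6°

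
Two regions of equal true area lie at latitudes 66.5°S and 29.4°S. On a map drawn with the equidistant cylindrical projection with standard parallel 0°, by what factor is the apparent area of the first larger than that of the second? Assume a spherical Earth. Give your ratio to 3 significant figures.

2.18

Plate carrée maps x = Rλ, y = Rφ. The meridian scale is h = 1 and the parallel scale is k = 1/cos φ = sec φ.
Areal scale at 66.5°: h·k = 1.000 × 2.508 = 2.508.
Areal scale at 29.4°: h·k = 1.000 × 1.148 = 1.148.
Ratio = 2.508/1.148 ≈ 2.18.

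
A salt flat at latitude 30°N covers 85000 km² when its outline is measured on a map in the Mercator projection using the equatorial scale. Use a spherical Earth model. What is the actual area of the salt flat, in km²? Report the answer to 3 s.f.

63800 km²

For Mercator, h = k = sec φ (a conformal cylindrical projection has a single point scale, 1/cos φ).
Areal scale = k² = sec²φ = 1/cos²(30°) = 1/0.8660² = 1.333.
True area = apparent / (areal scale) = 85000 / 1.333 ≈ 63800 km².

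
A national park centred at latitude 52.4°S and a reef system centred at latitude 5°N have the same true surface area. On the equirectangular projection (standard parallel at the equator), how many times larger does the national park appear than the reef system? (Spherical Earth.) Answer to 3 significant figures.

1.63

Plate carrée maps x = Rλ, y = Rφ. The meridian scale is h = 1 and the parallel scale is k = 1/cos φ = sec φ.
Areal scale at 52.4°: h·k = 1.000 × 1.639 = 1.639.
Areal scale at 5°: h·k = 1.000 × 1.004 = 1.004.
Ratio = 1.639/1.004 ≈ 1.63.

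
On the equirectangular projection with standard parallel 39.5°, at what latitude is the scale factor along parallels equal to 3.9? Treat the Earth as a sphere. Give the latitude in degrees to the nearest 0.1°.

78.6°

In the equirectangular projection with standard parallel φ₀ = 39.5° (x = Rλ cos φ₀, y = Rφ), meridians are true-scale (h = 1) and the parallel scale is k = cos φ₀ / cos φ.
k = cos φ₀ / cos φ = 3.9  ⇒  cos φ = cos 39.5° / 3.9 = 0.1979.
φ = arccos(0.1979) ≈ 78.6°.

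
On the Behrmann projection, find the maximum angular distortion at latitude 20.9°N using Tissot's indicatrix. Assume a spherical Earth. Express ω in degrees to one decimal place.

The Behrmann projection is cylindrical equal-area with φ₀ = 30°. For cylindrical equal-area with standard parallel φ₀, h = cos φ / cos φ₀ and k = cos φ₀ / cos φ, so h·k = 1.
At 20.9°: h = 1.079, k = 0.9270; principal scales a = 1.079, b = 0.9270.
sin(ω/2) = (a − b)/(a + b) = 0.1517/2.006 = 0.07564, so ω = 2 arcsin(0.07564) ≈ 8.7°.

8.7°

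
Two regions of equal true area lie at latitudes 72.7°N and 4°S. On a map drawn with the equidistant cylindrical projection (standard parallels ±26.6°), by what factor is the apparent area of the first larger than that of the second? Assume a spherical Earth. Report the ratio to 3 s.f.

3.35

In the equirectangular projection with standard parallel φ₀ = 26.6° (x = Rλ cos φ₀, y = Rφ), meridians are true-scale (h = 1) and the parallel scale is k = cos φ₀ / cos φ.
Areal scale at 72.7°: h·k = 1.000 × 3.007 = 3.007.
Areal scale at 4°: h·k = 1.000 × 0.8963 = 0.8963.
Ratio = 3.007/0.8963 ≈ 3.35.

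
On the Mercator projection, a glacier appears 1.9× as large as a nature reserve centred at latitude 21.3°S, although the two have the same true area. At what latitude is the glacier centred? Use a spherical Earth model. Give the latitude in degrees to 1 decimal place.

47.5°

For equal true areas on Mercator, apparent areas scale as sec²φ, so the ratio is cos²φ₂ / cos²φ₁.
cos²φ₂ / cos²φ₁ = 1.9  ⇒  cos φ₁ = cos 21.3° / √1.9 = 0.9317/1.378 = 0.6759.
φ₁ = arccos(0.6759) ≈ 47.5°.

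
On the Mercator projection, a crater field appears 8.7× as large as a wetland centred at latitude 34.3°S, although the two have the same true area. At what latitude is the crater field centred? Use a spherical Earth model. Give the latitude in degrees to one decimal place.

On Mercator, (apparent₁)/(apparent₂) = sec²φ₁ / sec²φ₂ when true areas are equal.
cos²φ₂ / cos²φ₁ = 8.7  ⇒  cos φ₁ = cos 34.3° / √8.7 = 0.8261/2.950 = 0.2801.
φ₁ = arccos(0.2801) ≈ 73.7°.

73.7°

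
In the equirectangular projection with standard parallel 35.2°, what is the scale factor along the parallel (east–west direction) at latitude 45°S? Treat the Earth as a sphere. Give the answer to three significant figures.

In the equirectangular projection with standard parallel φ₀ = 35.2° (x = Rλ cos φ₀, y = Rφ), meridians are true-scale (h = 1) and the parallel scale is k = cos φ₀ / cos φ.
k = cos 35.2° / cos 45° = 0.8171/0.7071 = 1.156.

1.16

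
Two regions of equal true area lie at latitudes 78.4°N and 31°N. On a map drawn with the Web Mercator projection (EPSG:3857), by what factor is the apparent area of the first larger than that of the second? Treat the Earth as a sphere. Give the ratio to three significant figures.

Mercator areal scale is sec²φ.
At 78.4°: sec²(78.4°) = 1/0.2011² = 24.73.
At 31°: sec²(31°) = 1/0.8572² = 1.361.
Ratio = 24.73/1.361 = cos²(31°)/cos²(78.4°) ≈ 18.2.

18.2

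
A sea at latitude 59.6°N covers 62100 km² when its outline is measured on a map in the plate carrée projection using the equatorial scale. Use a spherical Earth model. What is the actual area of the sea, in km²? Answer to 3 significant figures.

For the equirectangular projection with φ₀ = 0 (plate carrée), h = 1 along meridians and k = sec φ along parallels.
Areal scale = h·k = 1 × sec φ; at 59.6°, h = 1.000, k = 1.976, so h·k = 1.976.
True area = apparent / (areal scale) = 62100 / 1.976 ≈ 31400 km².

31400 km²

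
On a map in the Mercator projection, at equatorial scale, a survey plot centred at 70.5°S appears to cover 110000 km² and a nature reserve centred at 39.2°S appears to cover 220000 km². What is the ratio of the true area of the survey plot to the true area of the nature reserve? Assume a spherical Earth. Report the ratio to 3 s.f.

On Mercator the areal scale is sec²φ, so true area = apparent × cos²φ.
True area of survey plot: 110000 × cos²(70.5°) = 110000 × 0.1114 = 12260 km².
True area of nature reserve: 220000 × cos²(39.2°) = 220000 × 0.6005 = 132100 km².
Ratio = 12260 / 132100 ≈ 0.0928.

0.0928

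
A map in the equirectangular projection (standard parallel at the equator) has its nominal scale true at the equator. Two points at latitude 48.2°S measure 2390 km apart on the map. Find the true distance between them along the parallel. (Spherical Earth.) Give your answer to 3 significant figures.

Plate carrée maps x = Rλ, y = Rφ. The meridian scale is h = 1 and the parallel scale is k = 1/cos φ = sec φ.
Along the parallel at 48.2°, map distances are exaggerated by k = sec 48.2° = 1.500.
True distance = 2390 / 1.500 = 2390 × cos 48.2° ≈ 1590 km.

1590 km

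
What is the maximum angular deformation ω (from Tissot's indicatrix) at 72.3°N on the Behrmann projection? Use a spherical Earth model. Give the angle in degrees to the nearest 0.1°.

102.6°

The Behrmann projection is cylindrical equal-area with φ₀ = 30°. A cylindrical equal-area projection with standard parallel φ₀ has meridian scale h = cos φ / cos φ₀ and parallel scale k = cos φ₀ / cos φ (so areas are preserved, h·k = 1).
At 72.3°: h = 0.3511, k = 2.848; principal scales a = 2.848, b = 0.3511.
sin(ω/2) = (a − b)/(a + b) = 2.497/3.200 = 0.7806, so ω = 2 arcsin(0.7806) ≈ 102.6°.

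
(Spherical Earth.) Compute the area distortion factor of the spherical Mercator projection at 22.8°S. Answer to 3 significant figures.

1.18

The Mercator projection is conformal; its linear scale factor is the same in every direction and equals sec φ = 1/cos φ.
Areal scale = k² = sec²φ = 1/cos²(22.8°) = 1/0.9219² = 1.177.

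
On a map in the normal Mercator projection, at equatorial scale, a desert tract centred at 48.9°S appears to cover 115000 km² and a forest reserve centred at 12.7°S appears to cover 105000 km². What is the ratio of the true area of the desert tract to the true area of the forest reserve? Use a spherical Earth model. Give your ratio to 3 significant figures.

Mercator's areal exaggeration is sec²φ; hence true area = (apparent area) · cos²φ.
True area of desert tract: 115000 × cos²(48.9°) = 115000 × 0.4321 = 49700 km².
True area of forest reserve: 105000 × cos²(12.7°) = 105000 × 0.9517 = 99930 km².
Ratio = 49700 / 99930 ≈ 0.497.

0.497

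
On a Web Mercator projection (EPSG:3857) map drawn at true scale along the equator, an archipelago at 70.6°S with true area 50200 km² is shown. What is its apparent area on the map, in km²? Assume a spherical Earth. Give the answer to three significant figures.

455000 km²

For Mercator, h = k = sec φ (a conformal cylindrical projection has a single point scale, 1/cos φ).
Areal scale = k² = sec²φ = 1/cos²(70.6°) = 1/0.3322² = 9.064.
Apparent area = 50200 × 9.064 ≈ 455000 km².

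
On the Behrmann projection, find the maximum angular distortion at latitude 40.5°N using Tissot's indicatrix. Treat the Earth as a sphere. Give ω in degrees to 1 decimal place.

14.9°

The Behrmann projection is cylindrical equal-area with φ₀ = 30°. A cylindrical equal-area projection with standard parallel φ₀ has meridian scale h = cos φ / cos φ₀ and parallel scale k = cos φ₀ / cos φ (so areas are preserved, h·k = 1).
At 40.5°: h = 0.8780, k = 1.139; principal scales a = 1.139, b = 0.8780.
sin(ω/2) = (a − b)/(a + b) = 0.2609/2.017 = 0.1293, so ω = 2 arcsin(0.1293) ≈ 14.9°.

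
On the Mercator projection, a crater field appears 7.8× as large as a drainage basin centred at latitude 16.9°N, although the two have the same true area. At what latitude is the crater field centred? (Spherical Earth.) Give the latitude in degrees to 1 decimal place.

70.0°

For equal true areas on Mercator, apparent areas scale as sec²φ, so the ratio is cos²φ₂ / cos²φ₁.
cos²φ₂ / cos²φ₁ = 7.8  ⇒  cos φ₁ = cos 16.9° / √7.8 = 0.9568/2.793 = 0.3426.
φ₁ = arccos(0.3426) ≈ 70.0°.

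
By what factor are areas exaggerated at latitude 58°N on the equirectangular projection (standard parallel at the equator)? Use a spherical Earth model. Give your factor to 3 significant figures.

1.89

For the equirectangular projection with φ₀ = 0 (plate carrée), h = 1 along meridians and k = sec φ along parallels.
Areal scale = h·k = 1 × sec φ; at 58°, h = 1.000, k = 1.887, so h·k = 1.887.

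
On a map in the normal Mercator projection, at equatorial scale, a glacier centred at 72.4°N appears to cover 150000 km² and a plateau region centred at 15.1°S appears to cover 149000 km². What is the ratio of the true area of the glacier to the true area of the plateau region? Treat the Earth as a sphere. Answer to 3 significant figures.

0.0987

On Mercator the areal scale is sec²φ, so true area = apparent × cos²φ.
True area of glacier: 150000 × cos²(72.4°) = 150000 × 0.09143 = 13710 km².
True area of plateau region: 149000 × cos²(15.1°) = 149000 × 0.9321 = 138900 km².
Ratio = 13710 / 138900 ≈ 0.0987.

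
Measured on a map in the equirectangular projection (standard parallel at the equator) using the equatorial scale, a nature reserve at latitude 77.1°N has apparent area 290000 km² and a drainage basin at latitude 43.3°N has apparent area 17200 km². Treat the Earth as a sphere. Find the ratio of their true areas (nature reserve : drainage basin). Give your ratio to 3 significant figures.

On the plate carrée, areal scale = h·k = 1 × sec φ, so true area = apparent × cos φ.
True area of nature reserve: 290000 × cos(77.1°) = 290000 × 0.2233 = 64740 km².
True area of drainage basin: 17200 × cos(43.3°) = 17200 × 0.7278 = 12520 km².
Ratio = 64740 / 12520 ≈ 5.17.

5.17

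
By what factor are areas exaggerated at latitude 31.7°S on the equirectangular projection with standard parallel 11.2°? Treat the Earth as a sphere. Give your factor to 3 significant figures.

1.15

The equidistant cylindrical projection with φ₀ = 11.2° has h = 1 (meridians true) and k = cos φ₀ / cos φ along parallels.
Areal scale = h·k = 1 × cos φ₀ / cos φ; at 31.7°, h = 1.000, k = 1.153, so h·k = 1.153.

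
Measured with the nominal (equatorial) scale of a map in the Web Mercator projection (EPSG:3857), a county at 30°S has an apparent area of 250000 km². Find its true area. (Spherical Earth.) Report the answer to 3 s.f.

188000 km²

For Mercator, h = k = sec φ (a conformal cylindrical projection has a single point scale, 1/cos φ).
Areal scale = k² = sec²φ = 1/cos²(30°) = 1/0.8660² = 1.333.
True area = apparent / (areal scale) = 250000 / 1.333 ≈ 188000 km².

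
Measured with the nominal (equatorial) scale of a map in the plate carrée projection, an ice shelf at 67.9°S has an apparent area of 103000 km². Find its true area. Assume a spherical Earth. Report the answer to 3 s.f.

38800 km²

For the equirectangular projection with φ₀ = 0 (plate carrée), h = 1 along meridians and k = sec φ along parallels.
Areal scale = h·k = 1 × sec φ; at 67.9°, h = 1.000, k = 2.658, so h·k = 2.658.
True area = apparent / (areal scale) = 103000 / 2.658 ≈ 38800 km².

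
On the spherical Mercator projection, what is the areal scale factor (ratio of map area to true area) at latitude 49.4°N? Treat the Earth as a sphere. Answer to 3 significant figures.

Mercator is conformal, so the point scale is isotropic: h = k = sec φ = 1/cos φ.
Areal scale = k² = sec²φ = 1/cos²(49.4°) = 1/0.6508² = 2.361.

2.36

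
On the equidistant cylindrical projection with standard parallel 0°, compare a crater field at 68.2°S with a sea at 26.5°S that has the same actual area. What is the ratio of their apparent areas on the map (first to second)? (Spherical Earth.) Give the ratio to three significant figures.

In the plate carrée (x = Rλ, y = Rφ), meridians are true-scale (h = 1) and parallels are stretched by k = sec φ.
Areal scale at 68.2°: h·k = 1.000 × 2.693 = 2.693.
Areal scale at 26.5°: h·k = 1.000 × 1.117 = 1.117.
Ratio = 2.693/1.117 ≈ 2.41.

2.41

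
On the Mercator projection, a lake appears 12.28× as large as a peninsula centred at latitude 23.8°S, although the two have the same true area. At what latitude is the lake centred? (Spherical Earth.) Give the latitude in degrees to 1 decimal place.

On Mercator, (apparent₁)/(apparent₂) = sec²φ₁ / sec²φ₂ when true areas are equal.
cos²φ₂ / cos²φ₁ = 12.28  ⇒  cos φ₁ = cos 23.8° / √12.28 = 0.9150/3.504 = 0.2611.
φ₁ = arccos(0.2611) ≈ 74.9°.

74.9°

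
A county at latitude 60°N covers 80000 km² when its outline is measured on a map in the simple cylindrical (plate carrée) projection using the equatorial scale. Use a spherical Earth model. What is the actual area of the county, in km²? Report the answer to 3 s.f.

40000 km²

For the equirectangular projection with φ₀ = 0 (plate carrée), h = 1 along meridians and k = sec φ along parallels.
Areal scale = h·k = 1 × sec φ; at 60°, h = 1.000, k = 2.000, so h·k = 2.000.
True area = apparent / (areal scale) = 80000 / 2.000 ≈ 40000 km².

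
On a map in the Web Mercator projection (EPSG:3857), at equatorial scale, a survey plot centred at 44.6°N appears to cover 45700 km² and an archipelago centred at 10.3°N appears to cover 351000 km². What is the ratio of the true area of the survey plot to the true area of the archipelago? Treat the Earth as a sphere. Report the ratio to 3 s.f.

0.0682

On Mercator the areal scale is sec²φ, so true area = apparent × cos²φ.
True area of survey plot: 45700 × cos²(44.6°) = 45700 × 0.5070 = 23170 km².
True area of archipelago: 351000 × cos²(10.3°) = 351000 × 0.9680 = 339800 km².
Ratio = 23170 / 339800 ≈ 0.0682.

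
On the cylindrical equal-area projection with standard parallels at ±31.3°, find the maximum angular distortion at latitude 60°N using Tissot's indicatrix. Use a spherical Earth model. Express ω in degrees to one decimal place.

58.7°

Cylindrical equal-area (φ₀ = 31.3°): h = cos φ / cos 31.3° along meridians, k = cos 31.3° / cos φ along parallels; h·k = 1.
At 60°: h = 0.5852, k = 1.709; principal scales a = 1.709, b = 0.5852.
sin(ω/2) = (a − b)/(a + b) = 1.124/2.294 = 0.4898, so ω = 2 arcsin(0.4898) ≈ 58.7°.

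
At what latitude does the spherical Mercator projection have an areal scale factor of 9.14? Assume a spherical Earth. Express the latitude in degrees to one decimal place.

Mercator areal scale is sec²φ.
sec²φ = 9.14  ⇒  cos²φ = 0.1094  ⇒  cos φ = 0.3308.
φ = arccos(0.3308) ≈ 70.7°.

70.7°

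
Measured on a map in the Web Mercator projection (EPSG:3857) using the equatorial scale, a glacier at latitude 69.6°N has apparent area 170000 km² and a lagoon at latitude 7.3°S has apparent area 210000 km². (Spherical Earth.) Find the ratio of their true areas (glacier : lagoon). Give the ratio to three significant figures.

0.1000

On Mercator the areal scale is sec²φ, so true area = apparent × cos²φ.
True area of glacier: 170000 × cos²(69.6°) = 170000 × 0.1215 = 20660 km².
True area of lagoon: 210000 × cos²(7.3°) = 210000 × 0.9839 = 206600 km².
Ratio = 20660 / 206600 ≈ 0.1000.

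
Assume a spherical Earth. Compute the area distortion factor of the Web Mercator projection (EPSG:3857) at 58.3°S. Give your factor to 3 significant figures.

For Mercator, h = k = sec φ (a conformal cylindrical projection has a single point scale, 1/cos φ).
Areal scale = k² = sec²φ = 1/cos²(58.3°) = 1/0.5255² = 3.622.

3.62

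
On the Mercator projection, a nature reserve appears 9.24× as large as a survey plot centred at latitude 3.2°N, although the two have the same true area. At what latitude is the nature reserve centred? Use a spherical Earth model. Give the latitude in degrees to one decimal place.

For equal true areas on Mercator, apparent areas scale as sec²φ, so the ratio is cos²φ₂ / cos²φ₁.
cos²φ₂ / cos²φ₁ = 9.24  ⇒  cos φ₁ = cos 3.2° / √9.24 = 0.9984/3.040 = 0.3285.
φ₁ = arccos(0.3285) ≈ 70.8°.

70.8°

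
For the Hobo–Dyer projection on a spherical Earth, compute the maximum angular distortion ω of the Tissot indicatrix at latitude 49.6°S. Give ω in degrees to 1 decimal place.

Hobo–Dyer is a cylindrical equal-area projection with standard parallels at ±37.5°. A cylindrical equal-area projection with standard parallel φ₀ has meridian scale h = cos φ / cos φ₀ and parallel scale k = cos φ₀ / cos φ (so areas are preserved, h·k = 1).
At 49.6°: h = 0.8169, k = 1.224; principal scales a = 1.224, b = 0.8169.
sin(ω/2) = (a − b)/(a + b) = 0.4071/2.041 = 0.1995, so ω = 2 arcsin(0.1995) ≈ 23.0°.

23.0°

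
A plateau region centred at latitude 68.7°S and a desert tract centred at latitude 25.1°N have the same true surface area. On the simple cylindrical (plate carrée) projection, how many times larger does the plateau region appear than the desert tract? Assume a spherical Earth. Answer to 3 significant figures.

In the plate carrée (x = Rλ, y = Rφ), meridians are true-scale (h = 1) and parallels are stretched by k = sec φ.
Areal scale at 68.7°: h·k = 1.000 × 2.753 = 2.753.
Areal scale at 25.1°: h·k = 1.000 × 1.104 = 1.104.
Ratio = 2.753/1.104 ≈ 2.49.

2.49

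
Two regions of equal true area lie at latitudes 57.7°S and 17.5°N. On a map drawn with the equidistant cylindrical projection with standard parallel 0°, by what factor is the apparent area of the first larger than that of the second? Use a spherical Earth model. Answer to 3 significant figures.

Plate carrée maps x = Rλ, y = Rφ. The meridian scale is h = 1 and the parallel scale is k = 1/cos φ = sec φ.
Areal scale at 57.7°: h·k = 1.000 × 1.871 = 1.871.
Areal scale at 17.5°: h·k = 1.000 × 1.049 = 1.049.
Ratio = 1.871/1.049 ≈ 1.78.

1.78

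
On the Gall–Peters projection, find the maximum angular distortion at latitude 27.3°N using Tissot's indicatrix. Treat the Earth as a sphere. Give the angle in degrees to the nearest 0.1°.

The Gall–Peters projection is cylindrical equal-area with φ₀ = 45°. For cylindrical equal-area with standard parallel φ₀, h = cos φ / cos φ₀ and k = cos φ₀ / cos φ, so h·k = 1.
At 27.3°: h = 1.257, k = 0.7957; principal scales a = 1.257, b = 0.7957.
sin(ω/2) = (a − b)/(a + b) = 0.4610/2.052 = 0.2246, so ω = 2 arcsin(0.2246) ≈ 26.0°.

26.0°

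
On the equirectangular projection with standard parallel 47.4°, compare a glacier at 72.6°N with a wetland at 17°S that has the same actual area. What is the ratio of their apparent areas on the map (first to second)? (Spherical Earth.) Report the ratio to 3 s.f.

3.20

The equidistant cylindrical projection with φ₀ = 47.4° has h = 1 (meridians true) and k = cos φ₀ / cos φ along parallels.
Areal scale at 72.6°: h·k = 1.000 × 2.263 = 2.263.
Areal scale at 17°: h·k = 1.000 × 0.7078 = 0.7078.
Ratio = 2.263/0.7078 ≈ 3.20.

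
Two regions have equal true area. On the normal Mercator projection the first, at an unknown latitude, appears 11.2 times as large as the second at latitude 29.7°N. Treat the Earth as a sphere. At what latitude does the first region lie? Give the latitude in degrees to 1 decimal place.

75.0°

Mercator areal scale is sec²φ, so apparent-area ratio = sec²φ₁ / sec²φ₂ = cos²φ₂ / cos²φ₁.
cos²φ₂ / cos²φ₁ = 11.2  ⇒  cos φ₁ = cos 29.7° / √11.2 = 0.8686/3.347 = 0.2596.
φ₁ = arccos(0.2596) ≈ 75.0°.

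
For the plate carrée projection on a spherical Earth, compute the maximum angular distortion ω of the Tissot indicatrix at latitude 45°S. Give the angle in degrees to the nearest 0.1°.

19.8°

In the plate carrée (x = Rλ, y = Rφ), meridians are true-scale (h = 1) and parallels are stretched by k = sec φ.
At 45°: h = 1.000, k = 1.414; principal scales a = 1.414, b = 1.000.
sin(ω/2) = (a − b)/(a + b) = 0.4142/2.414 = 0.1716, so ω = 2 arcsin(0.1716) ≈ 19.8°.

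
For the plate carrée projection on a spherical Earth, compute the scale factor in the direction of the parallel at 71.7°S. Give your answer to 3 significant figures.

3.18

For the equirectangular projection with φ₀ = 0 (plate carrée), h = 1 along meridians and k = sec φ along parallels.
k = 1/cos 71.7° = 1/0.3140 = 3.185.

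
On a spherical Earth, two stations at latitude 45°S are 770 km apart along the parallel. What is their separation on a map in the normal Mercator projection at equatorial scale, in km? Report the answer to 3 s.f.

1090 km

For Mercator, h = k = sec φ (a conformal cylindrical projection has a single point scale, 1/cos φ).
Along the parallel, k = sec 45° = 1/0.7071 = 1.414.
Map distance = 770 × 1.414 ≈ 1090 km.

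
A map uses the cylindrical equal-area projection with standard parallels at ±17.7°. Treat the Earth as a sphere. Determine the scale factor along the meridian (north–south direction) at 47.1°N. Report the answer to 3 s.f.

Cylindrical equal-area (φ₀ = 17.7°): h = cos φ / cos 17.7° along meridians, k = cos 17.7° / cos φ along parallels; h·k = 1.
h = cos 47.1° / cos 17.7° = 0.6807/0.9527 = 0.7145.

0.715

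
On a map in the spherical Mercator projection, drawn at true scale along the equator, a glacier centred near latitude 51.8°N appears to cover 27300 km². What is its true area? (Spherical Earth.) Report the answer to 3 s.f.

Mercator is conformal, so the point scale is isotropic: h = k = sec φ = 1/cos φ.
Areal scale = k² = sec²φ = 1/cos²(51.8°) = 1/0.6184² = 2.615.
True area = apparent / (areal scale) = 27300 / 2.615 ≈ 10400 km².

10400 km²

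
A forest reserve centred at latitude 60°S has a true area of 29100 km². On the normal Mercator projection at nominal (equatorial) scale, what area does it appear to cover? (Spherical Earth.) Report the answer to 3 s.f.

116000 km²

The Mercator projection is conformal; its linear scale factor is the same in every direction and equals sec φ = 1/cos φ.
Areal scale = k² = sec²φ = 1/cos²(60°) = 1/0.5000² = 4.000.
Apparent area = 29100 × 4.000 ≈ 116000 km².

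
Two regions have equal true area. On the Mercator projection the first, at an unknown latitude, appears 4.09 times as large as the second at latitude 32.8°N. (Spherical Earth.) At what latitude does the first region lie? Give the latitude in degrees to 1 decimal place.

On Mercator, (apparent₁)/(apparent₂) = sec²φ₁ / sec²φ₂ when true areas are equal.
cos²φ₂ / cos²φ₁ = 4.09  ⇒  cos φ₁ = cos 32.8° / √4.09 = 0.8406/2.022 = 0.4156.
φ₁ = arccos(0.4156) ≈ 65.4°.

65.4°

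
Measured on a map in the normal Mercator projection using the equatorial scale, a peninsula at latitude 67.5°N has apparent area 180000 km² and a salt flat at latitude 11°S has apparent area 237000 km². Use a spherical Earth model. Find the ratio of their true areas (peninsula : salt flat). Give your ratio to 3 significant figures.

0.115

Since Mercator area scale is 1/cos²φ, the true area equals the apparent area multiplied by cos²φ.
True area of peninsula: 180000 × cos²(67.5°) = 180000 × 0.1464 = 26360 km².
True area of salt flat: 237000 × cos²(11°) = 237000 × 0.9636 = 228400 km².
Ratio = 26360 / 228400 ≈ 0.115.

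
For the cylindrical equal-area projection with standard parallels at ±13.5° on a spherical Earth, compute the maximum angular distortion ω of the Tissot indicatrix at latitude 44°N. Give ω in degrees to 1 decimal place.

34.0°

For cylindrical equal-area with standard parallel φ₀, h = cos φ / cos φ₀ and k = cos φ₀ / cos φ, so h·k = 1.
At 44°: h = 0.7398, k = 1.352; principal scales a = 1.352, b = 0.7398.
sin(ω/2) = (a − b)/(a + b) = 0.6120/2.092 = 0.2926, so ω = 2 arcsin(0.2926) ≈ 34.0°.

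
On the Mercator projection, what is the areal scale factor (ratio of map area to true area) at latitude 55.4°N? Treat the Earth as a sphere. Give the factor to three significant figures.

The Mercator projection is conformal; its linear scale factor is the same in every direction and equals sec φ = 1/cos φ.
Areal scale = k² = sec²φ = 1/cos²(55.4°) = 1/0.5678² = 3.101.

3.10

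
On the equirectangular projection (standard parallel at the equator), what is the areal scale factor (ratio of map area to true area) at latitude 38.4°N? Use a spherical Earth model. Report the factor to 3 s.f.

In the plate carrée (x = Rλ, y = Rφ), meridians are true-scale (h = 1) and parallels are stretched by k = sec φ.
Areal scale = h·k = 1 × sec φ; at 38.4°, h = 1.000, k = 1.276, so h·k = 1.276.

1.28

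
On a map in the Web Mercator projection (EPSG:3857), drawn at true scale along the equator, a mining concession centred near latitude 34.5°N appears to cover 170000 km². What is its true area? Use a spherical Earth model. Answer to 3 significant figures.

115000 km²

For Mercator, h = k = sec φ (a conformal cylindrical projection has a single point scale, 1/cos φ).
Areal scale = k² = sec²φ = 1/cos²(34.5°) = 1/0.8241² = 1.472.
True area = apparent / (areal scale) = 170000 / 1.472 ≈ 115000 km².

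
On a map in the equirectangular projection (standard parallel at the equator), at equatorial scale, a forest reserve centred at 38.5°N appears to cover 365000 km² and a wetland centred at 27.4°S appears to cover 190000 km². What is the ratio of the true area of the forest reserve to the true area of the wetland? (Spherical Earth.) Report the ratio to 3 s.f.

On the plate carrée, areal scale = h·k = 1 × sec φ, so true area = apparent × cos φ.
True area of forest reserve: 365000 × cos(38.5°) = 365000 × 0.7826 = 285700 km².
True area of wetland: 190000 × cos(27.4°) = 190000 × 0.8878 = 168700 km².
Ratio = 285700 / 168700 ≈ 1.69.

1.69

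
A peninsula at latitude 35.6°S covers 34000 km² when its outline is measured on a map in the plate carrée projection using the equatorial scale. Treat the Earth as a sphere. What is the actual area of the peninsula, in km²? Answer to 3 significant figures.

For the equirectangular projection with φ₀ = 0 (plate carrée), h = 1 along meridians and k = sec φ along parallels.
Areal scale = h·k = 1 × sec φ; at 35.6°, h = 1.000, k = 1.230, so h·k = 1.230.
True area = apparent / (areal scale) = 34000 / 1.230 ≈ 27600 km².

27600 km²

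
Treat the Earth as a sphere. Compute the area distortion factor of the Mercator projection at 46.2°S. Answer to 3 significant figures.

2.09

Mercator is conformal, so the point scale is isotropic: h = k = sec φ = 1/cos φ.
Areal scale = k² = sec²φ = 1/cos²(46.2°) = 1/0.6921² = 2.087.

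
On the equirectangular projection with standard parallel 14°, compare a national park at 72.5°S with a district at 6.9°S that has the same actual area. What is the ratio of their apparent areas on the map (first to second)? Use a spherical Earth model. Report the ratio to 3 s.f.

With standard parallel φ₀ = 14°, the equirectangular projection gives x = Rλ cos φ₀, y = Rφ, so h = 1 and k = cos 14° / cos φ.
Areal scale at 72.5°: h·k = 1.000 × 3.227 = 3.227.
Areal scale at 6.9°: h·k = 1.000 × 0.9774 = 0.9774.
Ratio = 3.227/0.9774 ≈ 3.30.

3.30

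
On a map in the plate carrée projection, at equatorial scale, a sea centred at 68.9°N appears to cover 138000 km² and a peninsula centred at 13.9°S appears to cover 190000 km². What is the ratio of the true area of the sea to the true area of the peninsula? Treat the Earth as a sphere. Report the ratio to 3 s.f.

0.269

Plate carrée has h = 1 and k = sec φ, giving areal scale sec φ; true area = (apparent area) · cos φ.
True area of sea: 138000 × cos(68.9°) = 138000 × 0.3600 = 49680 km².
True area of peninsula: 190000 × cos(13.9°) = 190000 × 0.9707 = 184400 km².
Ratio = 49680 / 184400 ≈ 0.269.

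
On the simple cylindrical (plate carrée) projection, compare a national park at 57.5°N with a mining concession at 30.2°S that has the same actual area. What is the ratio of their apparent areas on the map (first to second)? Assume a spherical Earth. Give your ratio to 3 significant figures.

1.61

For the equirectangular projection with φ₀ = 0 (plate carrée), h = 1 along meridians and k = sec φ along parallels.
Areal scale at 57.5°: h·k = 1.000 × 1.861 = 1.861.
Areal scale at 30.2°: h·k = 1.000 × 1.157 = 1.157.
Ratio = 1.861/1.157 ≈ 1.61.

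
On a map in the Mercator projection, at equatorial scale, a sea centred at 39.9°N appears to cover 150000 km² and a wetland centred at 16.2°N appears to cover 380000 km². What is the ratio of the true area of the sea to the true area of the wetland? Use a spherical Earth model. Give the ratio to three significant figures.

0.252

On Mercator the areal scale is sec²φ, so true area = apparent × cos²φ.
True area of sea: 150000 × cos²(39.9°) = 150000 × 0.5885 = 88280 km².
True area of wetland: 380000 × cos²(16.2°) = 380000 × 0.9222 = 350400 km².
Ratio = 88280 / 350400 ≈ 0.252.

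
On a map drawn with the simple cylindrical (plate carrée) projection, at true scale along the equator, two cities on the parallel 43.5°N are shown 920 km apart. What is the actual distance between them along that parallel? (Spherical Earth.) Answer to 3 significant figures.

667 km

Plate carrée maps x = Rλ, y = Rφ. The meridian scale is h = 1 and the parallel scale is k = 1/cos φ = sec φ.
Along the parallel at 43.5°, map distances are exaggerated by k = sec 43.5° = 1.379.
True distance = 920 / 1.379 = 920 × cos 43.5° ≈ 667 km.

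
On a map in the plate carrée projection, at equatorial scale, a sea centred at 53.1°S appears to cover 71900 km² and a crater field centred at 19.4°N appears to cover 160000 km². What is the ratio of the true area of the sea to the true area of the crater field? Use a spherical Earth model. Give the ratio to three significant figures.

0.286

On the plate carrée, areal scale = h·k = 1 × sec φ, so true area = apparent × cos φ.
True area of sea: 71900 × cos(53.1°) = 71900 × 0.6004 = 43170 km².
True area of crater field: 160000 × cos(19.4°) = 160000 × 0.9432 = 150900 km².
Ratio = 43170 / 150900 ≈ 0.286.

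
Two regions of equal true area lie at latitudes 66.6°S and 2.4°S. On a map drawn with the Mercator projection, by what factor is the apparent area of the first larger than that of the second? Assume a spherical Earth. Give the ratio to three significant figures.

6.33

Mercator is conformal with k = sec φ, so areal scale = k² = sec²φ.
At 66.6°: sec²(66.6°) = 1/0.3971² = 6.340.
At 2.4°: sec²(2.4°) = 1/0.9991² = 1.002.
Ratio = 6.340/1.002 = cos²(2.4°)/cos²(66.6°) ≈ 6.33.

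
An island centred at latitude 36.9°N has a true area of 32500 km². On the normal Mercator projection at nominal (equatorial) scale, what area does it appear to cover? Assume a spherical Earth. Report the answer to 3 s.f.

50800 km²

For Mercator, h = k = sec φ (a conformal cylindrical projection has a single point scale, 1/cos φ).
Areal scale = k² = sec²φ = 1/cos²(36.9°) = 1/0.7997² = 1.564.
Apparent area = 32500 × 1.564 ≈ 50800 km².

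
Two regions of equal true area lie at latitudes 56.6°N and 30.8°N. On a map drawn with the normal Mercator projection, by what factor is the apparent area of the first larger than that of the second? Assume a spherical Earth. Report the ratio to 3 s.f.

Mercator areal scale is sec²φ.
At 56.6°: sec²(56.6°) = 1/0.5505² = 3.300.
At 30.8°: sec²(30.8°) = 1/0.8590² = 1.355.
Ratio = 3.300/1.355 = cos²(30.8°)/cos²(56.6°) ≈ 2.43.

2.43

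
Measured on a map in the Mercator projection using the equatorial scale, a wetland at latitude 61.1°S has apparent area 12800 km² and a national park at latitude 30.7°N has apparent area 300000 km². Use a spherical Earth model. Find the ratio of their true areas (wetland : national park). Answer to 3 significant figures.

0.0135

Mercator's areal exaggeration is sec²φ; hence true area = (apparent area) · cos²φ.
True area of wetland: 12800 × cos²(61.1°) = 12800 × 0.2336 = 2990 km².
True area of national park: 300000 × cos²(30.7°) = 300000 × 0.7393 = 221800 km².
Ratio = 2990 / 221800 ≈ 0.0135.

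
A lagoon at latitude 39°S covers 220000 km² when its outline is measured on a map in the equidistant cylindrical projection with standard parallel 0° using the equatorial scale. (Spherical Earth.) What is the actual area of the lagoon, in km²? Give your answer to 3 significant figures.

171000 km²

For the equirectangular projection with φ₀ = 0 (plate carrée), h = 1 along meridians and k = sec φ along parallels.
Areal scale = h·k = 1 × sec φ; at 39°, h = 1.000, k = 1.287, so h·k = 1.287.
True area = apparent / (areal scale) = 220000 / 1.287 ≈ 171000 km².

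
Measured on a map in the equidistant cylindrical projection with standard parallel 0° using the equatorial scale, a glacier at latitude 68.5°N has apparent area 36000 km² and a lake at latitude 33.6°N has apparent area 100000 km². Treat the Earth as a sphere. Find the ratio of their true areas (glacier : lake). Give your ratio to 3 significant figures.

On the plate carrée, areal scale = h·k = 1 × sec φ, so true area = apparent × cos φ.
True area of glacier: 36000 × cos(68.5°) = 36000 × 0.3665 = 13190 km².
True area of lake: 100000 × cos(33.6°) = 100000 × 0.8329 = 83290 km².
Ratio = 13190 / 83290 ≈ 0.158.

0.158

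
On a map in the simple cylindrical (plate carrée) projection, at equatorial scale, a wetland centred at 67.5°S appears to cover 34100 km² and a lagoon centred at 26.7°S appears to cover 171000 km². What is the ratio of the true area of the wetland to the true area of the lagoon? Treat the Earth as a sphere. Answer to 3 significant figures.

0.0854

On the plate carrée, areal scale = h·k = 1 × sec φ, so true area = apparent × cos φ.
True area of wetland: 34100 × cos(67.5°) = 34100 × 0.3827 = 13050 km².
True area of lagoon: 171000 × cos(26.7°) = 171000 × 0.8934 = 152800 km².
Ratio = 13050 / 152800 ≈ 0.0854.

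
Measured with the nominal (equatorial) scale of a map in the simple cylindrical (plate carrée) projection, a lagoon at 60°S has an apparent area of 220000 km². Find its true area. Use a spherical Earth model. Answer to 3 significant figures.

110000 km²

In the plate carrée (x = Rλ, y = Rφ), meridians are true-scale (h = 1) and parallels are stretched by k = sec φ.
Areal scale = h·k = 1 × sec φ; at 60°, h = 1.000, k = 2.000, so h·k = 2.000.
True area = apparent / (areal scale) = 220000 / 2.000 ≈ 110000 km².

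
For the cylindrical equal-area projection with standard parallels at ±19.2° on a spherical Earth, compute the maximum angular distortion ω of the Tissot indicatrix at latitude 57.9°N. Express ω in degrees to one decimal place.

A cylindrical equal-area projection with standard parallel φ₀ has meridian scale h = cos φ / cos φ₀ and parallel scale k = cos φ₀ / cos φ (so areas are preserved, h·k = 1).
At 57.9°: h = 0.5627, k = 1.777; principal scales a = 1.777, b = 0.5627.
sin(ω/2) = (a − b)/(a + b) = 1.214/2.340 = 0.5190, so ω = 2 arcsin(0.5190) ≈ 62.5°.

62.5°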